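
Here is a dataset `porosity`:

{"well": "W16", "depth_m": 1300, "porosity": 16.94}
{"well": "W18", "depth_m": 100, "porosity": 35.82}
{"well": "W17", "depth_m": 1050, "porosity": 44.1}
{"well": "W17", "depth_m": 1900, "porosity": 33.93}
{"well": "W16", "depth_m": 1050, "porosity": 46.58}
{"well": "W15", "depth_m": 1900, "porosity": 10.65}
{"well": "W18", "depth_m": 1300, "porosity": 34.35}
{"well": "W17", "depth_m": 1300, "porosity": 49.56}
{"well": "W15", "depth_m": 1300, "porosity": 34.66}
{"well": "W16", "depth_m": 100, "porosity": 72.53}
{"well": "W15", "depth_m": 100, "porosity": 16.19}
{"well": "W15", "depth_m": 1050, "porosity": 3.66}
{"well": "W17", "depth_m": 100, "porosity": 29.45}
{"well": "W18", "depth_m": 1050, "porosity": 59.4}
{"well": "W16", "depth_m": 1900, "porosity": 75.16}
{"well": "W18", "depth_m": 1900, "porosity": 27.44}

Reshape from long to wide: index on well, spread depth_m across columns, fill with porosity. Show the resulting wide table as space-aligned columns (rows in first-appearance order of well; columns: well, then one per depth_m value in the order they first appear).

well  1300   100    1050   1900 
W16   16.94  72.53  46.58  75.16
W18   34.35  35.82  59.4   27.44
W17   49.56  29.45  44.1   33.93
W15   34.66  16.19  3.66   10.65

Columns: well plus the 4 distinct depth_m values (1300, 100, 1050, 1900).
For example, row W16 column 1300 takes porosity=16.94 from the long row (W16, 1300).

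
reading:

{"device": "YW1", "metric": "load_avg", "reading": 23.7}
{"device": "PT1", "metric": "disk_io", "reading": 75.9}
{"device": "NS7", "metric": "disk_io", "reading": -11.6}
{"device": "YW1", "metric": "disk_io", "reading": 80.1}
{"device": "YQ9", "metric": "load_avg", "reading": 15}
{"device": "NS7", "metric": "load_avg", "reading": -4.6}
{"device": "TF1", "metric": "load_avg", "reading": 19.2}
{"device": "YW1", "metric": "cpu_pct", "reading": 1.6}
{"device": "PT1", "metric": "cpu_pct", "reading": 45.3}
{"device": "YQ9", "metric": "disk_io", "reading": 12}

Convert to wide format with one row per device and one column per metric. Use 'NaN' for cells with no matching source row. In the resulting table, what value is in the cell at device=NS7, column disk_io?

-11.6

The long row with device=NS7, metric=disk_io has reading=-11.6.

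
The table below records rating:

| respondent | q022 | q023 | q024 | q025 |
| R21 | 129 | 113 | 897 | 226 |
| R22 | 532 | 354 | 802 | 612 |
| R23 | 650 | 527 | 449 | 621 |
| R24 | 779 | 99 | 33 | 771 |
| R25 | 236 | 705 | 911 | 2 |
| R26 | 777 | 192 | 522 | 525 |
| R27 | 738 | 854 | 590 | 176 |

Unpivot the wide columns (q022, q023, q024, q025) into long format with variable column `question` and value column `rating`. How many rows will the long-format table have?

7 respondent values × 4 melted columns = 28 rows.

28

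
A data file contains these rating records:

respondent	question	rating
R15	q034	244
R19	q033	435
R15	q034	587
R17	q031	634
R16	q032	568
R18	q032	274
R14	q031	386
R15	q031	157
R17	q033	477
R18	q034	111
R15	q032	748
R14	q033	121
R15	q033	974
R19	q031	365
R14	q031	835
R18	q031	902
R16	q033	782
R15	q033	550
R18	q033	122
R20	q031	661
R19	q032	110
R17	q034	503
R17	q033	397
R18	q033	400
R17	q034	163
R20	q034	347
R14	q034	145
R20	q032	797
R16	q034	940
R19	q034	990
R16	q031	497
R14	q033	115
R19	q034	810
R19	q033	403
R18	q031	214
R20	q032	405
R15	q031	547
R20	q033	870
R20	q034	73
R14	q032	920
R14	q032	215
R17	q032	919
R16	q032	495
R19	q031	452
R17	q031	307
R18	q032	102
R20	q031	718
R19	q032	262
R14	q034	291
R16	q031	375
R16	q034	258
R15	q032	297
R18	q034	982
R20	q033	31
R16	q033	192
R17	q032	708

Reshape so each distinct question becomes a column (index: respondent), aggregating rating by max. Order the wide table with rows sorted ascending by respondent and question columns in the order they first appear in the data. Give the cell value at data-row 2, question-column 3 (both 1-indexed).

547

With rows sorted ascending by respondent, row 2 is respondent=R15. question columns in first-appearance order: q034, q033, q031, q032; column 3 is q031.
Long rows with respondent=R15, question=q031: max(157, 547) = 547.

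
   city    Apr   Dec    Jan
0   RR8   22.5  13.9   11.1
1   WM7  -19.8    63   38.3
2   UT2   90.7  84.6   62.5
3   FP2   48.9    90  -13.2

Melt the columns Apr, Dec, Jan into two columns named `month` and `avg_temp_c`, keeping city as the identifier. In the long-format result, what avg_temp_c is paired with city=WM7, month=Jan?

Unpivoting turns each (city, wide-column) pair into one long row.
The wide cell at row WM7, column Jan holds 38.3, so the long row (WM7, Jan) has avg_temp_c=38.3.

38.3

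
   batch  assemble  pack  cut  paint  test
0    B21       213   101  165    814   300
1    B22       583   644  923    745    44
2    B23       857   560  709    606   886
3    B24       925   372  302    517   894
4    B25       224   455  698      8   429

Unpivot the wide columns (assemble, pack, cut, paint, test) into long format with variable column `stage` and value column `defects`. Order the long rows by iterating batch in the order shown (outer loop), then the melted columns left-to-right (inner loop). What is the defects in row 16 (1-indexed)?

925

25 rows total (5 × 5). Row 16: index ⌊(16-1)/5⌋ = 3 into batch → B24; (16-1) mod 5 = 0 into the melted columns → assemble.
So row 16 is (B24, assemble, 925); defects = 925.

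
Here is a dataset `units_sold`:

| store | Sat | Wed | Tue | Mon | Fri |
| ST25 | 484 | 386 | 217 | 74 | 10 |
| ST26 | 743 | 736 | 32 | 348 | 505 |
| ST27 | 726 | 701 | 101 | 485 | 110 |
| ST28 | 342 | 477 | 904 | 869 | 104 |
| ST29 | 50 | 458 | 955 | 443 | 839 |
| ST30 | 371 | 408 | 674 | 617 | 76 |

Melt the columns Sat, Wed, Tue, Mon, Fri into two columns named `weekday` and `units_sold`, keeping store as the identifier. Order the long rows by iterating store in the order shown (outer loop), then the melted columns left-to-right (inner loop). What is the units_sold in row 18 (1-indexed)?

904

30 rows total (6 × 5). Row 18: index ⌊(18-1)/5⌋ = 3 into store → ST28; (18-1) mod 5 = 2 into the melted columns → Tue.
So row 18 is (ST28, Tue, 904); units_sold = 904.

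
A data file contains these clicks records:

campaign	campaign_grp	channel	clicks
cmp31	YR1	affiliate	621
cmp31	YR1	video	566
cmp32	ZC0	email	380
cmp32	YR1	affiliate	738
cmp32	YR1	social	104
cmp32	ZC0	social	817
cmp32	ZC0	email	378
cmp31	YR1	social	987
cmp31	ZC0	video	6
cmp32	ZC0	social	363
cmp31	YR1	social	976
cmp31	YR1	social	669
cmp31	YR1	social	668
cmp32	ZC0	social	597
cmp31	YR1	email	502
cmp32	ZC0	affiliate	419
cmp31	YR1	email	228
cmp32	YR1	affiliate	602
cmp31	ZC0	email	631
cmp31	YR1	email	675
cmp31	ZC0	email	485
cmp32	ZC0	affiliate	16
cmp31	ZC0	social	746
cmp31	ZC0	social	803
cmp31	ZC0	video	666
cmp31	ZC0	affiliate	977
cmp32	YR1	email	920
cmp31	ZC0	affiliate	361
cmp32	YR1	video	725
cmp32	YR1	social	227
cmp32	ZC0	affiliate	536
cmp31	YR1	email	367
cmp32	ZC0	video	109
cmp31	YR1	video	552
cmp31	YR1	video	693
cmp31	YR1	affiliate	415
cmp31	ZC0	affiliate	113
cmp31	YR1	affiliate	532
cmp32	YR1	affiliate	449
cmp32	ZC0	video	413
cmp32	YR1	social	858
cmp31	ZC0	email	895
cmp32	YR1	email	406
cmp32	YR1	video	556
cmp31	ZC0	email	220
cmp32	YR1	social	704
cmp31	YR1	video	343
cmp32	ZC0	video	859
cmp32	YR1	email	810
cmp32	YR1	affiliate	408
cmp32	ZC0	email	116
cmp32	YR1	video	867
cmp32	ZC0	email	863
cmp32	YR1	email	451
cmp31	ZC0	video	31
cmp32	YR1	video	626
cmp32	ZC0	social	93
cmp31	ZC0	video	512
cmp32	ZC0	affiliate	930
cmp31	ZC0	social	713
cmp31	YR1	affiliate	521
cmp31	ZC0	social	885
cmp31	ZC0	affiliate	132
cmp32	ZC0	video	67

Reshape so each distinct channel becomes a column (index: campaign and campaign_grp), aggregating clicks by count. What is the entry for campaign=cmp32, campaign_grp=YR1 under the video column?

Rows with campaign=cmp32, campaign_grp=YR1 and channel=video: clicks values are 725, 556, 867, 626.
4 rows match — count = 4.

4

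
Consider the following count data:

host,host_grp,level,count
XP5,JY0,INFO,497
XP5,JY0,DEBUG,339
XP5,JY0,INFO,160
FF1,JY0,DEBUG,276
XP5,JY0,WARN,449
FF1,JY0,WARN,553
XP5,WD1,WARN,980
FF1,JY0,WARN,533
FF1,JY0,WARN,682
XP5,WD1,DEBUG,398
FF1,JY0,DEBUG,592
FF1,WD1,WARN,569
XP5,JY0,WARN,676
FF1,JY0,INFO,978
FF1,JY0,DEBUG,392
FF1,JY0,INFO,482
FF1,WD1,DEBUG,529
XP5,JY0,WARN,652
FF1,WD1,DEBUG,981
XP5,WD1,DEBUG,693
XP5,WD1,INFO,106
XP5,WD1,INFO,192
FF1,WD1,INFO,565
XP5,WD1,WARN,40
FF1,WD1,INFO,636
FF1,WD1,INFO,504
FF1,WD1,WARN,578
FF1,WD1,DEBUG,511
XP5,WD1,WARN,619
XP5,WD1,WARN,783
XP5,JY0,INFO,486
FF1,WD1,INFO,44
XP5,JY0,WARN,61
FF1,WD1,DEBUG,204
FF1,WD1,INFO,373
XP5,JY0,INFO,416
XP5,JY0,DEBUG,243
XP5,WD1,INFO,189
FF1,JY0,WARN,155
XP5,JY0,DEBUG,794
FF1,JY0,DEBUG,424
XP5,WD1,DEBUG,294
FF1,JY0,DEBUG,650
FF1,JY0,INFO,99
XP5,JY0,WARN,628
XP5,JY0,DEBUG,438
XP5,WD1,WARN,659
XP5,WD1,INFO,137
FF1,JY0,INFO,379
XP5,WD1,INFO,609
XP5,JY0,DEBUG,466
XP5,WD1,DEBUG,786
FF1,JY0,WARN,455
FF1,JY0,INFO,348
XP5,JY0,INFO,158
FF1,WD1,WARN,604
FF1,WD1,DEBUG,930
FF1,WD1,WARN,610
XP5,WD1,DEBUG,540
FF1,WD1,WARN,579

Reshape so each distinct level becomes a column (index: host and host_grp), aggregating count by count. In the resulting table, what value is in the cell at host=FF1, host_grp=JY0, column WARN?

Rows with host=FF1, host_grp=JY0 and level=WARN: count values are 553, 533, 682, 155, 455.
5 rows match — count = 5.

5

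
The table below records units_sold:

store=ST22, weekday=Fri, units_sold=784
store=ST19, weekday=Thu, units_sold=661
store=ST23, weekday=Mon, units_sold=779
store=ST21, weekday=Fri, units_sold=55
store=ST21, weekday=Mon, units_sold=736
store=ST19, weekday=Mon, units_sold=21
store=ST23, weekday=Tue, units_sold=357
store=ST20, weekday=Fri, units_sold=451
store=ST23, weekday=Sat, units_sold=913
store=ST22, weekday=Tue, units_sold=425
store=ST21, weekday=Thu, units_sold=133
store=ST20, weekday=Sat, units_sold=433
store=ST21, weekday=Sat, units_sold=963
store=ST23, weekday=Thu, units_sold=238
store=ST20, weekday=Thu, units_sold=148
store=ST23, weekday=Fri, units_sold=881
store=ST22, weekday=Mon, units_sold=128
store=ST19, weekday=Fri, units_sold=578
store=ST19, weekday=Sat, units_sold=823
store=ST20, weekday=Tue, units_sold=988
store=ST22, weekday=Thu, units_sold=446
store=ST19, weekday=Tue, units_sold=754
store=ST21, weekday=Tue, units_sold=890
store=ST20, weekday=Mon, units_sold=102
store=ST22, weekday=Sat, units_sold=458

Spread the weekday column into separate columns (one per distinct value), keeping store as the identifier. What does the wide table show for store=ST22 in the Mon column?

128

Wide layout: rows indexed by store, columns are the 5 distinct weekday values (Fri, Thu, Mon, Tue, Sat).
Cell (store=ST22, weekday=Mon) draws from the long row where store=ST22 and weekday=Mon, which has units_sold=128.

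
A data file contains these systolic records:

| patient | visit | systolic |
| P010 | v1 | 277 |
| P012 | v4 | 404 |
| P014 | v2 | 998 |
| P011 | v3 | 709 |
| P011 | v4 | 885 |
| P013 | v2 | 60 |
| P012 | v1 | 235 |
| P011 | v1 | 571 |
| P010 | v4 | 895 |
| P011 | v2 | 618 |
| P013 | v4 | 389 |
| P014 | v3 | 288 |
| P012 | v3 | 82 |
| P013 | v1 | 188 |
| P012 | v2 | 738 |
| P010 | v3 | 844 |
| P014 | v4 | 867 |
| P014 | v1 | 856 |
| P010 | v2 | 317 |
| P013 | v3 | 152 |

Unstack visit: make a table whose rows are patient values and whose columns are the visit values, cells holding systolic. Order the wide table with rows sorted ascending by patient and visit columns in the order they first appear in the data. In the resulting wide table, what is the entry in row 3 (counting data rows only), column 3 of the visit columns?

738

With rows sorted ascending by patient, row 3 is patient=P012. visit columns in first-appearance order: v1, v4, v2, v3; column 3 is v2.
Long rows with patient=P012, visit=v2: systolic = 738.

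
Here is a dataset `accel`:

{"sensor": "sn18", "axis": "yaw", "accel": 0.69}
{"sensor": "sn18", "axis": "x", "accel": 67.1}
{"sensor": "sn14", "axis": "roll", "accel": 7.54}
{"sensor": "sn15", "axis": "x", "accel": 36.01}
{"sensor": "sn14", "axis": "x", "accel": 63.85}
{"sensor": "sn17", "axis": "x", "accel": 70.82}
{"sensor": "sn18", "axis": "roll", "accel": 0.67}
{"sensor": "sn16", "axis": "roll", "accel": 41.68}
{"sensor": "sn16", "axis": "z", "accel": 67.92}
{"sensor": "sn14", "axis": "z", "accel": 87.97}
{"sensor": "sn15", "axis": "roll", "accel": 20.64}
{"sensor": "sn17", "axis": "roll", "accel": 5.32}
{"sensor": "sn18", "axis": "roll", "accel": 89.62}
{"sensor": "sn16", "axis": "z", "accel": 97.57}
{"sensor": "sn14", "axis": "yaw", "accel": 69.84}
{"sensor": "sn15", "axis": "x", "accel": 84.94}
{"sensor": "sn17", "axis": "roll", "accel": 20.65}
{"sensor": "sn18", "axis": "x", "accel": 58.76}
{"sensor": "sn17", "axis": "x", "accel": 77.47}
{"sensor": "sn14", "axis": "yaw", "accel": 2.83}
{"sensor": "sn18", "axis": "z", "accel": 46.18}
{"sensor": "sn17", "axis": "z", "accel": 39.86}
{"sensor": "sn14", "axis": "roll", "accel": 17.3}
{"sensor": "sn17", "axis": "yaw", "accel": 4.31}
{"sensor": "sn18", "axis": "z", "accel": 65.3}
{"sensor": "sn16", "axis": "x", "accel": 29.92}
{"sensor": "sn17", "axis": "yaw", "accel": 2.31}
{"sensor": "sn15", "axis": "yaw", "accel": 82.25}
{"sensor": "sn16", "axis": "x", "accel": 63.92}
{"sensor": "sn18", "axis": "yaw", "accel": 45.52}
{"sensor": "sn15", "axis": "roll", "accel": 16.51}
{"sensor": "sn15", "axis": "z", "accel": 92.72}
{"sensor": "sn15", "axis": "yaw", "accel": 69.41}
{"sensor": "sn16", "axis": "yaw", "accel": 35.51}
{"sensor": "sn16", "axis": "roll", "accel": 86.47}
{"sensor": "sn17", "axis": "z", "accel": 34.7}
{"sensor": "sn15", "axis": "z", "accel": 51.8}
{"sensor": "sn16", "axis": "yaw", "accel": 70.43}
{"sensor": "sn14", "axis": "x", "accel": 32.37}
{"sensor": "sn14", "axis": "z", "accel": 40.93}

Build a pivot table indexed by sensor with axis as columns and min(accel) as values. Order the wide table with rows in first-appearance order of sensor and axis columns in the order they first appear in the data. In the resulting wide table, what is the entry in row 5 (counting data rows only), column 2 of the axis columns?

29.92

With rows in first-appearance order of sensor, row 5 is sensor=sn16. axis columns in first-appearance order: yaw, x, roll, z; column 2 is x.
Long rows with sensor=sn16, axis=x: min(29.92, 63.92) = 29.92.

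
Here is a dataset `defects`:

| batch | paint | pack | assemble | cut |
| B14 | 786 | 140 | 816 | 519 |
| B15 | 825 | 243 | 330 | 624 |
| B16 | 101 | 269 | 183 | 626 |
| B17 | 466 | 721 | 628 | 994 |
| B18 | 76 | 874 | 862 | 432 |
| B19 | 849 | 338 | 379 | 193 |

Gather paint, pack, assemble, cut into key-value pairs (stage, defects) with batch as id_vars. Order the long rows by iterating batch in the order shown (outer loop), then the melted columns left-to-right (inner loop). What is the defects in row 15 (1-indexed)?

24 rows total (6 × 4). Row 15: index ⌊(15-1)/4⌋ = 3 into batch → B17; (15-1) mod 4 = 2 into the melted columns → assemble.
So row 15 is (B17, assemble, 628); defects = 628.

628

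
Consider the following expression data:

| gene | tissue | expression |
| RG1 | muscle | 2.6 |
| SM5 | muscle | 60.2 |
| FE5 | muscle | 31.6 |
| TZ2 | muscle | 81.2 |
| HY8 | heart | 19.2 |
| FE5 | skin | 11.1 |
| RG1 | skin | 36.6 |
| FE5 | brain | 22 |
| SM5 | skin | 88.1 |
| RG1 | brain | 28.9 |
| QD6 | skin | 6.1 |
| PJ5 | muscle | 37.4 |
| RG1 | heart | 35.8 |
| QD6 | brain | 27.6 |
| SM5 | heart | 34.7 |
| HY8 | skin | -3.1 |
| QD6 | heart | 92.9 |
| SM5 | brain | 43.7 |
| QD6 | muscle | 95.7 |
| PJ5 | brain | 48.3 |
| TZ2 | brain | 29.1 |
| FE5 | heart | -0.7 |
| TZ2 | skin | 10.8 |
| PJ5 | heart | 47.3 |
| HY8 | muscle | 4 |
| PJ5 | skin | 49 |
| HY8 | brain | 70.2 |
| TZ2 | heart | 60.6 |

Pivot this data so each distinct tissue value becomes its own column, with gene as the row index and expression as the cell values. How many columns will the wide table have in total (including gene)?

1 column for gene plus 4 distinct tissue values → 5 columns.

5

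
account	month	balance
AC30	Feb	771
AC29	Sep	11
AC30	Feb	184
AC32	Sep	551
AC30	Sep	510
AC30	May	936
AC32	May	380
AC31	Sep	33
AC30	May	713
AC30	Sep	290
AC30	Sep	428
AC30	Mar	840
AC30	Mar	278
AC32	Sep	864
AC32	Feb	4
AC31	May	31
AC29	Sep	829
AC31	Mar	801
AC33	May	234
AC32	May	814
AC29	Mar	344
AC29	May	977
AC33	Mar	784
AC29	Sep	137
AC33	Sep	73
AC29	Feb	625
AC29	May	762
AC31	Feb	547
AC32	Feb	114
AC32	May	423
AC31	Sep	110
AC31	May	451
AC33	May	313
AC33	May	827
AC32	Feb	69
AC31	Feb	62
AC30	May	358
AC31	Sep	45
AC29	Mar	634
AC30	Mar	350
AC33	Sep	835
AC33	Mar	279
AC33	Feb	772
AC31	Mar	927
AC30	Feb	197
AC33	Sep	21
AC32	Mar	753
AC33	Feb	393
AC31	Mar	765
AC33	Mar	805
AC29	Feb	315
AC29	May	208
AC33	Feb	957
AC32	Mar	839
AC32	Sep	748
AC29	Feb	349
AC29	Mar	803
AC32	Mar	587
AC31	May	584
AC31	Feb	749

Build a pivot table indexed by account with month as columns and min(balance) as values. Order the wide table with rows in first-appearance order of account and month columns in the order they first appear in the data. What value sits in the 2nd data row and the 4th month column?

With rows in first-appearance order of account, row 2 is account=AC29. month columns in first-appearance order: Feb, Sep, May, Mar; column 4 is Mar.
Long rows with account=AC29, month=Mar: min(344, 634, 803) = 344.

344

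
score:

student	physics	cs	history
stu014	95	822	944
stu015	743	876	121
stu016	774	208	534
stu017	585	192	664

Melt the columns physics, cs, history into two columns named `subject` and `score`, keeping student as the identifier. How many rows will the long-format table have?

12

4 student values × 3 melted columns = 12 rows.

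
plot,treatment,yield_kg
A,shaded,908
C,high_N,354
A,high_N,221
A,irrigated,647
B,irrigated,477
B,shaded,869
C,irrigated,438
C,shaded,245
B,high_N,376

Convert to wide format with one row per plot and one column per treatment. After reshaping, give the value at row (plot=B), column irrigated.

Wide layout: rows indexed by plot, columns are the 3 distinct treatment values (shaded, high_N, irrigated).
Cell (plot=B, treatment=irrigated) draws from the long row where plot=B and treatment=irrigated, which has yield_kg=477.

477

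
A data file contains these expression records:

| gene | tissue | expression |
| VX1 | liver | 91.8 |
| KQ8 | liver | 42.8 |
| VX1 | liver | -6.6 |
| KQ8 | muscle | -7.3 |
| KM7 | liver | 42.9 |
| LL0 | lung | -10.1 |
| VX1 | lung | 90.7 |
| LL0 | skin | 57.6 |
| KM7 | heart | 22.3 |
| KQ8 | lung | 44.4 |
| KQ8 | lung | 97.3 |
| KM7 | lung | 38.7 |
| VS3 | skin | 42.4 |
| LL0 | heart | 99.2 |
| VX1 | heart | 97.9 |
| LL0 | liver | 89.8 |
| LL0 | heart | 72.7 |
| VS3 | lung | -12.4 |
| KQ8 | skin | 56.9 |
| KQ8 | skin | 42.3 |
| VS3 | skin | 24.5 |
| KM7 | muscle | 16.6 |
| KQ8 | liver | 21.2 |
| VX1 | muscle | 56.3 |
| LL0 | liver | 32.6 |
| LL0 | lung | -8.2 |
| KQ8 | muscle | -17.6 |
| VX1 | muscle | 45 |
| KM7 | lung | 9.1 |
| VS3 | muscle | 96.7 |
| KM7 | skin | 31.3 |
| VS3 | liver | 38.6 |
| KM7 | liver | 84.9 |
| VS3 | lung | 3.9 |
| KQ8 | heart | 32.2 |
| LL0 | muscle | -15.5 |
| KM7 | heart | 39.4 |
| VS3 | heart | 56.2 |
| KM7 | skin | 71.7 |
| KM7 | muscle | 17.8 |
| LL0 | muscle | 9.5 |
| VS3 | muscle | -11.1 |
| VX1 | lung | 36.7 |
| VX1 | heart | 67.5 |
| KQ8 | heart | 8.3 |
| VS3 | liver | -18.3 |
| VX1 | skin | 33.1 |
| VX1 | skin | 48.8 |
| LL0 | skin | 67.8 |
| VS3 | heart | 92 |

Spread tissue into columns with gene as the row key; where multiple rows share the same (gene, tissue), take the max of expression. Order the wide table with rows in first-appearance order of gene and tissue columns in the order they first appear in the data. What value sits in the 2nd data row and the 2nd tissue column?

With rows in first-appearance order of gene, row 2 is gene=KQ8. tissue columns in first-appearance order: liver, muscle, lung, skin, heart; column 2 is muscle.
Long rows with gene=KQ8, tissue=muscle: max(-7.3, -17.6) = -7.3.

-7.3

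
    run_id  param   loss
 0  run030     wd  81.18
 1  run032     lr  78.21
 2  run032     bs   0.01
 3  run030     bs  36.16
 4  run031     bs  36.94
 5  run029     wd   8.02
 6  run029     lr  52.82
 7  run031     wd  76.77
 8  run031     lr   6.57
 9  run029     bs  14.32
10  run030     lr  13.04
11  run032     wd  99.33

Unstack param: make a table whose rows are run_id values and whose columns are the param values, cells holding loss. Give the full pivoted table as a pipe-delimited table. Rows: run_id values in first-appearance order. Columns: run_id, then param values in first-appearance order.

| run_id | wd | lr | bs |
| run030 | 81.18 | 13.04 | 36.16 |
| run032 | 99.33 | 78.21 | 0.01 |
| run031 | 76.77 | 6.57 | 36.94 |
| run029 | 8.02 | 52.82 | 14.32 |

Columns: run_id plus the 3 distinct param values (wd, lr, bs).
For example, row run030 column wd takes loss=81.18 from the long row (run030, wd).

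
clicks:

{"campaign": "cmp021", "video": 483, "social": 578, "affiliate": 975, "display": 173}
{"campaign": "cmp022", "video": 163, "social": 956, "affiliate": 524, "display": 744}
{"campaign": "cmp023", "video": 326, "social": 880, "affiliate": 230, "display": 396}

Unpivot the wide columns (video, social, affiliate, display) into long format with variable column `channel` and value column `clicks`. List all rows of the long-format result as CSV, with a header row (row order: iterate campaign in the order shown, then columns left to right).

campaign,channel,clicks
cmp021,video,483
cmp021,social,578
cmp021,affiliate,975
cmp021,display,173
cmp022,video,163
cmp022,social,956
cmp022,affiliate,524
cmp022,display,744
cmp023,video,326
cmp023,social,880
cmp023,affiliate,230
cmp023,display,396

Each (campaign, column) pair becomes one row: 3 × 4 = 12 rows.
For example, (cmp021, video) → clicks=483.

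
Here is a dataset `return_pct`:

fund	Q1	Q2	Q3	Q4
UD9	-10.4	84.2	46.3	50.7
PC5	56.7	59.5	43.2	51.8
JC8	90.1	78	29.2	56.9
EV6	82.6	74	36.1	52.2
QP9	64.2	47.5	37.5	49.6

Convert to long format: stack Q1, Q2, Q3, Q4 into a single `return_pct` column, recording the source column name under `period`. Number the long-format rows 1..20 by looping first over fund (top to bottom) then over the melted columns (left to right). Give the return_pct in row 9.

20 rows total (5 × 4). Row 9: index ⌊(9-1)/4⌋ = 2 into fund → JC8; (9-1) mod 4 = 0 into the melted columns → Q1.
So row 9 is (JC8, Q1, 90.1); return_pct = 90.1.

90.1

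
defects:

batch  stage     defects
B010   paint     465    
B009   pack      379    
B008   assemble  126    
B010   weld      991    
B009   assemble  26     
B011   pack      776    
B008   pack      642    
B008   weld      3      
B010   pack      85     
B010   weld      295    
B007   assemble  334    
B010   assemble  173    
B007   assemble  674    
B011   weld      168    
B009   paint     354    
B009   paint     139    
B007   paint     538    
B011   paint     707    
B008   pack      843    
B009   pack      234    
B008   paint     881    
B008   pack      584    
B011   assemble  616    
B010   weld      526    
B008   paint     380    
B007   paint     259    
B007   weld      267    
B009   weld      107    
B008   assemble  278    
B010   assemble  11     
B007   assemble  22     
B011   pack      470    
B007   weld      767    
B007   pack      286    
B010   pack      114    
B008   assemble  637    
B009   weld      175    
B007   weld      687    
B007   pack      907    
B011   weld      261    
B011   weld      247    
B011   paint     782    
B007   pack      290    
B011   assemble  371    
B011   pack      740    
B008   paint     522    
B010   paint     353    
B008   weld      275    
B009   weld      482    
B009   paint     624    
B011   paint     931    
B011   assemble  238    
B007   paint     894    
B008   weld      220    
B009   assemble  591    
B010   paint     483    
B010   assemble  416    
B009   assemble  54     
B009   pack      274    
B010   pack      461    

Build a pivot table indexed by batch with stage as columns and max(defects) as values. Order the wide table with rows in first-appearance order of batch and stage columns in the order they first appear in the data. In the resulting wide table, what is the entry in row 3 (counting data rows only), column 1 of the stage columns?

881

With rows in first-appearance order of batch, row 3 is batch=B008. stage columns in first-appearance order: paint, pack, assemble, weld; column 1 is paint.
Long rows with batch=B008, stage=paint: max(881, 380, 522) = 881.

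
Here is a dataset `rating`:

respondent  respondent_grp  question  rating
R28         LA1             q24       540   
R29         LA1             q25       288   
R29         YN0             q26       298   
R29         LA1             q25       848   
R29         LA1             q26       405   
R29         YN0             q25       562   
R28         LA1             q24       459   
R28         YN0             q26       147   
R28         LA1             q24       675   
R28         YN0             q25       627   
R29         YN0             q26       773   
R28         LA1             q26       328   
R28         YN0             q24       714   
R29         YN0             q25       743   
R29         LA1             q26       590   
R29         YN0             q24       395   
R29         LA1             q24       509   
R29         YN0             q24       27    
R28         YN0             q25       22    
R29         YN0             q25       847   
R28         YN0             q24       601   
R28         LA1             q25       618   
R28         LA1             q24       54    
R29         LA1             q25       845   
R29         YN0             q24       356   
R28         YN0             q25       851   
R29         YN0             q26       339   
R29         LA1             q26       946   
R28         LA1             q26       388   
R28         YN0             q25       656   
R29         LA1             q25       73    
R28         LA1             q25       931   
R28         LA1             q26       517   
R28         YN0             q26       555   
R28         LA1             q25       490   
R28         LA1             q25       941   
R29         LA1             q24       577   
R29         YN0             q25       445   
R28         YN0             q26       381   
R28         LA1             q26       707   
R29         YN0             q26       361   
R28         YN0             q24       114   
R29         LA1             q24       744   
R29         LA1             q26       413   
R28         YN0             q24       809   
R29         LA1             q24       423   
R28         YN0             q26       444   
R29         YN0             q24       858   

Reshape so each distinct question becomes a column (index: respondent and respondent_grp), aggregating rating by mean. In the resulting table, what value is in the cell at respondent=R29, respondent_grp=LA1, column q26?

Rows with respondent=R29, respondent_grp=LA1 and question=q26: rating values are 405, 590, 946, 413.
(405 + 590 + 946 + 413) / 4 = 588.50.

588.50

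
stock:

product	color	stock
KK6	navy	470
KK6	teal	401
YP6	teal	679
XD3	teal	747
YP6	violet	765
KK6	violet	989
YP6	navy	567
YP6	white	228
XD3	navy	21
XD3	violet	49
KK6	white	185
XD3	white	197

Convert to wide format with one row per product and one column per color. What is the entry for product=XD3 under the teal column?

Wide layout: rows indexed by product, columns are the 4 distinct color values (navy, teal, violet, white).
Cell (product=XD3, color=teal) draws from the long row where product=XD3 and color=teal, which has stock=747.

747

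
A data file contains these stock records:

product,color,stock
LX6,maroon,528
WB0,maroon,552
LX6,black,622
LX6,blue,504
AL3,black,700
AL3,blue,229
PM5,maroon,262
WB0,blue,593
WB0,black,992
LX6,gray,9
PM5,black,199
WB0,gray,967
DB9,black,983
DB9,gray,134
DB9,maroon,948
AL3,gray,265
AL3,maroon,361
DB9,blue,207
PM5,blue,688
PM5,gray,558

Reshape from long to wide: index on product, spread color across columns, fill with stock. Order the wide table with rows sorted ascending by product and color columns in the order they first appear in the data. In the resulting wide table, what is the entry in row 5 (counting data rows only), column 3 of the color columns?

593

With rows sorted ascending by product, row 5 is product=WB0. color columns in first-appearance order: maroon, black, blue, gray; column 3 is blue.
Long rows with product=WB0, color=blue: stock = 593.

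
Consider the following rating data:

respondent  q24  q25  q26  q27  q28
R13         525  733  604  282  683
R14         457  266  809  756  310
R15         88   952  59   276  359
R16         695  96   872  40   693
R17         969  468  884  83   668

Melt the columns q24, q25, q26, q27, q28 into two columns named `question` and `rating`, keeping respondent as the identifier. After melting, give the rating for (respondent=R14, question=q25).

Unpivoting turns each (respondent, wide-column) pair into one long row.
The wide cell at row R14, column q25 holds 266, so the long row (R14, q25) has rating=266.

266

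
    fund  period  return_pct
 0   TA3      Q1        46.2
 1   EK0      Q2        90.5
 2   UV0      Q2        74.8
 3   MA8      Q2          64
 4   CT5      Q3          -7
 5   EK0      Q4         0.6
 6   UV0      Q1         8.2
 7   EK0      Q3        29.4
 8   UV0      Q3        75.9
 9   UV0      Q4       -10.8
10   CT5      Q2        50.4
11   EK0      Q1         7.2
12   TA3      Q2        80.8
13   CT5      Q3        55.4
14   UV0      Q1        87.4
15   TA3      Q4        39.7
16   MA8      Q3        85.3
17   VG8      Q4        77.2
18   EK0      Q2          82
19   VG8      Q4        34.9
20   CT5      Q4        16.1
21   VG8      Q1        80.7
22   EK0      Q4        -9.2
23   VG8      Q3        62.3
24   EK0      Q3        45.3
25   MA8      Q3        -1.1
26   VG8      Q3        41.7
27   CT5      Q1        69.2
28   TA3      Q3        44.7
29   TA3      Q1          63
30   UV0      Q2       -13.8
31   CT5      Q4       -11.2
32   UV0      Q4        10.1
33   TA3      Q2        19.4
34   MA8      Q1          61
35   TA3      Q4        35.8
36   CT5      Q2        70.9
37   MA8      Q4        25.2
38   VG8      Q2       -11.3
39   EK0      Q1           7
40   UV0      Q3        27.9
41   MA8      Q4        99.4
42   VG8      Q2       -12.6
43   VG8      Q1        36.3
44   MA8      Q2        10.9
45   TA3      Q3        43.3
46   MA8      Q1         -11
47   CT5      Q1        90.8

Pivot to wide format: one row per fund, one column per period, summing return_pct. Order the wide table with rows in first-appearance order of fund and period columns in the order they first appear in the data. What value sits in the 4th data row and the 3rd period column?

84.2

With rows in first-appearance order of fund, row 4 is fund=MA8. period columns in first-appearance order: Q1, Q2, Q3, Q4; column 3 is Q3.
Long rows with fund=MA8, period=Q3: 85.3 + -1.1 = 84.2.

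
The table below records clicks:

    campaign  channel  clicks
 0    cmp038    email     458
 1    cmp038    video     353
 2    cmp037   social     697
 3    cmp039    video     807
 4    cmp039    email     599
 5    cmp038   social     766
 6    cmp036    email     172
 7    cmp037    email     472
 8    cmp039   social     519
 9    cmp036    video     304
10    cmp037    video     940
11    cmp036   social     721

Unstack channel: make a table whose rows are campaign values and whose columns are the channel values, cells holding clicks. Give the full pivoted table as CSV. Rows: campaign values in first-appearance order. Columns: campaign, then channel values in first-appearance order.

Columns: campaign plus the 3 distinct channel values (email, video, social).
For example, row cmp038 column email takes clicks=458 from the long row (cmp038, email).

campaign,email,video,social
cmp038,458,353,766
cmp037,472,940,697
cmp039,599,807,519
cmp036,172,304,721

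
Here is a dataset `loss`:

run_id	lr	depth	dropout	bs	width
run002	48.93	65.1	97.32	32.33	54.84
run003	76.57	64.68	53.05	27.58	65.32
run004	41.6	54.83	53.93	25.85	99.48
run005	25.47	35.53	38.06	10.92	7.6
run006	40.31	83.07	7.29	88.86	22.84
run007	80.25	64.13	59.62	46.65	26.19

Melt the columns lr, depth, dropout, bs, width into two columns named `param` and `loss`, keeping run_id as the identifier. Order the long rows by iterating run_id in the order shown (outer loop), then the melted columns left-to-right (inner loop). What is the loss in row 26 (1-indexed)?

30 rows total (6 × 5). Row 26: index ⌊(26-1)/5⌋ = 5 into run_id → run007; (26-1) mod 5 = 0 into the melted columns → lr.
So row 26 is (run007, lr, 80.25); loss = 80.25.

80.25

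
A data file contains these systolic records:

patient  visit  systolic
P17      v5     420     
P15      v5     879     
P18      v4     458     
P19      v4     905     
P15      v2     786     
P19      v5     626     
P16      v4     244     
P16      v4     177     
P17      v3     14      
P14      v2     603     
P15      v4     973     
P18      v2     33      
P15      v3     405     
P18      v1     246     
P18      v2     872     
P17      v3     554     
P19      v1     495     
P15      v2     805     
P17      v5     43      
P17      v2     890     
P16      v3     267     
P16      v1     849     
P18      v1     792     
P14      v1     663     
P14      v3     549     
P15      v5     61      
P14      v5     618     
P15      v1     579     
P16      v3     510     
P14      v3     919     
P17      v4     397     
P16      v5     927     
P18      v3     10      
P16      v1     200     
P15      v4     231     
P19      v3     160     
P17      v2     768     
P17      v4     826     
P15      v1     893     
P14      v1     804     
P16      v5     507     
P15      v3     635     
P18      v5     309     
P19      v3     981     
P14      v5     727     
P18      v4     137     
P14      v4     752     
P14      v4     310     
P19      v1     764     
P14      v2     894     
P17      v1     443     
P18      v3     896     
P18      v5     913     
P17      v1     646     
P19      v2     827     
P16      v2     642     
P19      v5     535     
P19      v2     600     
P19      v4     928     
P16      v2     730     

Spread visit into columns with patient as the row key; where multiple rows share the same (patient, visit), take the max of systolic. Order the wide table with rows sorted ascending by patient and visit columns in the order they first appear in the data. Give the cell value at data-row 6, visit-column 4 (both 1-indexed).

With rows sorted ascending by patient, row 6 is patient=P19. visit columns in first-appearance order: v5, v4, v2, v3, v1; column 4 is v3.
Long rows with patient=P19, visit=v3: max(160, 981) = 981.

981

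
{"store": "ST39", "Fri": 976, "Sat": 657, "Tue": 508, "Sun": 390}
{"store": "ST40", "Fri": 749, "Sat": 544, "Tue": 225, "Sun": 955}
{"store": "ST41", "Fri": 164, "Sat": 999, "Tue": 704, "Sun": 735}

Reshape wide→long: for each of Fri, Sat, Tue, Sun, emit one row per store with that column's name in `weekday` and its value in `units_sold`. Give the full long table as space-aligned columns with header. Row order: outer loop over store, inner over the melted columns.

store  weekday  units_sold
ST39   Fri      976       
ST39   Sat      657       
ST39   Tue      508       
ST39   Sun      390       
ST40   Fri      749       
ST40   Sat      544       
ST40   Tue      225       
ST40   Sun      955       
ST41   Fri      164       
ST41   Sat      999       
ST41   Tue      704       
ST41   Sun      735       

Each (store, column) pair becomes one row: 3 × 4 = 12 rows.
For example, (ST39, Fri) → units_sold=976.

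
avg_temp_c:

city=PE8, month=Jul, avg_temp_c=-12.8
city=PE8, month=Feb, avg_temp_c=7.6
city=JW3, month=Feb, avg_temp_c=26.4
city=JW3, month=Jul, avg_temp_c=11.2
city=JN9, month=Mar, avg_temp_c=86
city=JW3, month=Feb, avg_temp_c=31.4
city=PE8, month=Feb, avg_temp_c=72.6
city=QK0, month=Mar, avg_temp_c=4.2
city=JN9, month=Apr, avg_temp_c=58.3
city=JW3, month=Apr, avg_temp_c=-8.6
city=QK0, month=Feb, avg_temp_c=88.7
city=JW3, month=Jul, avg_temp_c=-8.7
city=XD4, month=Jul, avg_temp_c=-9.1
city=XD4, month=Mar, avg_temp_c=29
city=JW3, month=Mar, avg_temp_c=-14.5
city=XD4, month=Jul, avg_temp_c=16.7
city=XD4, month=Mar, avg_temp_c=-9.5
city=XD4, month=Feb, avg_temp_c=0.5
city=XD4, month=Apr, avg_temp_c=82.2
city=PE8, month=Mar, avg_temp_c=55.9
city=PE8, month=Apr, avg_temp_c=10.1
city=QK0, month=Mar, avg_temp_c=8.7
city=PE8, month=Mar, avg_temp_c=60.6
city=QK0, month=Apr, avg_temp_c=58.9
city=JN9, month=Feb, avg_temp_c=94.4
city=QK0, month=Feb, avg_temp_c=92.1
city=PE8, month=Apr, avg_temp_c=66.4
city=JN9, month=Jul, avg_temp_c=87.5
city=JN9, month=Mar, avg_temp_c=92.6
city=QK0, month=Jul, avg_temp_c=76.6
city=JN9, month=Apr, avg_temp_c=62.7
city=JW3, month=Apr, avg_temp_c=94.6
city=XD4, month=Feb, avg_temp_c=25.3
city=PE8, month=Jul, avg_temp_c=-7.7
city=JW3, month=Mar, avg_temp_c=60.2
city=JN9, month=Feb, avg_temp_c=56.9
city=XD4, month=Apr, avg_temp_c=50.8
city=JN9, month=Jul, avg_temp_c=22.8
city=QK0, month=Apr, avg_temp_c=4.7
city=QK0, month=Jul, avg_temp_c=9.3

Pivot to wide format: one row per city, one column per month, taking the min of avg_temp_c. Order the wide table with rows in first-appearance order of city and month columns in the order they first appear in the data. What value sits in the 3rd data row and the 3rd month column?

With rows in first-appearance order of city, row 3 is city=JN9. month columns in first-appearance order: Jul, Feb, Mar, Apr; column 3 is Mar.
Long rows with city=JN9, month=Mar: min(86, 92.6) = 86.

86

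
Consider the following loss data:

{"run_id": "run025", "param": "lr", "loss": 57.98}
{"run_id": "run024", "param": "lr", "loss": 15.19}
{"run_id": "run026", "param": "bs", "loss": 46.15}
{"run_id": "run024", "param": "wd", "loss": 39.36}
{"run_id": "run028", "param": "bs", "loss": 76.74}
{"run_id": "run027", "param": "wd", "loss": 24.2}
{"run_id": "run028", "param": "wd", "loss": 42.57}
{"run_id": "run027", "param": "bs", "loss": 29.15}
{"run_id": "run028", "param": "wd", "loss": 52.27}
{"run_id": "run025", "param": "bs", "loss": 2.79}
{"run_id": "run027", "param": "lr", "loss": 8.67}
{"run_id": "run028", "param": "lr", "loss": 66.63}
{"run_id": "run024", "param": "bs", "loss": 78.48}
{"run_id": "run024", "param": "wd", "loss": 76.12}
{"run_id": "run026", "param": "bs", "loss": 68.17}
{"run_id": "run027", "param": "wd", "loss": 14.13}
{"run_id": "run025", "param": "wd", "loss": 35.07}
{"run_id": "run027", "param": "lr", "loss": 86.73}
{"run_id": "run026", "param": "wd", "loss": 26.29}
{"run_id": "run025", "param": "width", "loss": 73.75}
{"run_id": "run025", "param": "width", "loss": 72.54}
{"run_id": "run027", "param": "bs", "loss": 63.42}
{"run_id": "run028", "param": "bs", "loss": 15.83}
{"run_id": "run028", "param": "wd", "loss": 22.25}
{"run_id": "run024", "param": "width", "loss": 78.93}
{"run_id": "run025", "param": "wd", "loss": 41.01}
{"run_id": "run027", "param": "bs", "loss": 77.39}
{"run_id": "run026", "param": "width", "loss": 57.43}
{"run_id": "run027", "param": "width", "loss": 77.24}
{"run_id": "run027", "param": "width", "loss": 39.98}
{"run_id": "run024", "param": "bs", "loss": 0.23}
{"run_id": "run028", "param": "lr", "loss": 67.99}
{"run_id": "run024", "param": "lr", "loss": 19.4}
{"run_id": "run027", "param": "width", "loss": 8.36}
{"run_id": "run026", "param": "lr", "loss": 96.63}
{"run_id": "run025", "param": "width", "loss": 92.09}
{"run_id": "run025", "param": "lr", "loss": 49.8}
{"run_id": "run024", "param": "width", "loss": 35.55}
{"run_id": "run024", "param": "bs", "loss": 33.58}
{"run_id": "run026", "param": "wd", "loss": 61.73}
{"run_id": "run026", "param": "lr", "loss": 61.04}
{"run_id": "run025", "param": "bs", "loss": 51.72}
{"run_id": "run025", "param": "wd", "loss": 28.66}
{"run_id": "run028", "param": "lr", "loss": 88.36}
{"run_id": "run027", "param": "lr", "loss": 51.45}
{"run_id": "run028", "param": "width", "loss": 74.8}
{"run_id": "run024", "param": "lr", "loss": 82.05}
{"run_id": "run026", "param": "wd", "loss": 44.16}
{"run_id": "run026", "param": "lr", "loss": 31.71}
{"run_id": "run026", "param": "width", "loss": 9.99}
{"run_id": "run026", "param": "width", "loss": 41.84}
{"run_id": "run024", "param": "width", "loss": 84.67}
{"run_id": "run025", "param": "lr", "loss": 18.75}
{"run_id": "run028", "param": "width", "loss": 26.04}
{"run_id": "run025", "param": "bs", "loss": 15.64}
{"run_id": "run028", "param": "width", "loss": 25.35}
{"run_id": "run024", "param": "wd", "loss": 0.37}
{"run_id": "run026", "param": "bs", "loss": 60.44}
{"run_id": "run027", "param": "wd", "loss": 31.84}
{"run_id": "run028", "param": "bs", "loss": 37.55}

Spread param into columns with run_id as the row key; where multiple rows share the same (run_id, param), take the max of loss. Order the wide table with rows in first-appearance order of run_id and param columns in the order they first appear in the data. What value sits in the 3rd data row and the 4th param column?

With rows in first-appearance order of run_id, row 3 is run_id=run026. param columns in first-appearance order: lr, bs, wd, width; column 4 is width.
Long rows with run_id=run026, param=width: max(57.43, 9.99, 41.84) = 57.43.

57.43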